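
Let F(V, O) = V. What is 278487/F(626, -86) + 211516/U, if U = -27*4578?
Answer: 17145127553/38688678 ≈ 443.16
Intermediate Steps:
U = -123606
278487/F(626, -86) + 211516/U = 278487/626 + 211516/(-123606) = 278487*(1/626) + 211516*(-1/123606) = 278487/626 - 105758/61803 = 17145127553/38688678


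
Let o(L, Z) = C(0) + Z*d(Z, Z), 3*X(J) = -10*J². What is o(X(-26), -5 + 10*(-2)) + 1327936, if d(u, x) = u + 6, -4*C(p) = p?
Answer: 1328411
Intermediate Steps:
C(p) = -p/4
d(u, x) = 6 + u
X(J) = -10*J²/3 (X(J) = (-10*J²)/3 = -10*J²/3)
o(L, Z) = Z*(6 + Z) (o(L, Z) = -¼*0 + Z*(6 + Z) = 0 + Z*(6 + Z) = Z*(6 + Z))
o(X(-26), -5 + 10*(-2)) + 1327936 = (-5 + 10*(-2))*(6 + (-5 + 10*(-2))) + 1327936 = (-5 - 20)*(6 + (-5 - 20)) + 1327936 = -25*(6 - 25) + 1327936 = -25*(-19) + 1327936 = 475 + 1327936 = 1328411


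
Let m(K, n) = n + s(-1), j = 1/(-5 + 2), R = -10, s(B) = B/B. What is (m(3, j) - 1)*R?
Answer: 10/3 ≈ 3.3333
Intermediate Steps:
s(B) = 1
j = -⅓ (j = 1/(-3) = -⅓ ≈ -0.33333)
m(K, n) = 1 + n (m(K, n) = n + 1 = 1 + n)
(m(3, j) - 1)*R = ((1 - ⅓) - 1)*(-10) = (⅔ - 1)*(-10) = -⅓*(-10) = 10/3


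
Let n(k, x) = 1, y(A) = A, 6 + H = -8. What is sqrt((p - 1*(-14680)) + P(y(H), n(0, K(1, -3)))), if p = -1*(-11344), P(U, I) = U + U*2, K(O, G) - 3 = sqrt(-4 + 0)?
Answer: sqrt(25982) ≈ 161.19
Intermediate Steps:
H = -14 (H = -6 - 8 = -14)
K(O, G) = 3 + 2*I (K(O, G) = 3 + sqrt(-4 + 0) = 3 + sqrt(-4) = 3 + 2*I)
P(U, I) = 3*U (P(U, I) = U + 2*U = 3*U)
p = 11344
sqrt((p - 1*(-14680)) + P(y(H), n(0, K(1, -3)))) = sqrt((11344 - 1*(-14680)) + 3*(-14)) = sqrt((11344 + 14680) - 42) = sqrt(26024 - 42) = sqrt(25982)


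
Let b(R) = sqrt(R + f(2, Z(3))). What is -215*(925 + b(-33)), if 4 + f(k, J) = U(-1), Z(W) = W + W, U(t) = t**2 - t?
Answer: -198875 - 215*I*sqrt(35) ≈ -1.9888e+5 - 1272.0*I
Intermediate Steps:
Z(W) = 2*W
f(k, J) = -2 (f(k, J) = -4 - (-1 - 1) = -4 - 1*(-2) = -4 + 2 = -2)
b(R) = sqrt(-2 + R) (b(R) = sqrt(R - 2) = sqrt(-2 + R))
-215*(925 + b(-33)) = -215*(925 + sqrt(-2 - 33)) = -215*(925 + sqrt(-35)) = -215*(925 + I*sqrt(35)) = -198875 - 215*I*sqrt(35)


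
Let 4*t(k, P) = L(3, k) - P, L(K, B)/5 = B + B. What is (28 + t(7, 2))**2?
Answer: 2025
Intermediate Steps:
L(K, B) = 10*B (L(K, B) = 5*(B + B) = 5*(2*B) = 10*B)
t(k, P) = -P/4 + 5*k/2 (t(k, P) = (10*k - P)/4 = (-P + 10*k)/4 = -P/4 + 5*k/2)
(28 + t(7, 2))**2 = (28 + (-1/4*2 + (5/2)*7))**2 = (28 + (-1/2 + 35/2))**2 = (28 + 17)**2 = 45**2 = 2025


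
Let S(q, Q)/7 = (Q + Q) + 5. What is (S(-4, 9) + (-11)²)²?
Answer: 79524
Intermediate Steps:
S(q, Q) = 35 + 14*Q (S(q, Q) = 7*((Q + Q) + 5) = 7*(2*Q + 5) = 7*(5 + 2*Q) = 35 + 14*Q)
(S(-4, 9) + (-11)²)² = ((35 + 14*9) + (-11)²)² = ((35 + 126) + 121)² = (161 + 121)² = 282² = 79524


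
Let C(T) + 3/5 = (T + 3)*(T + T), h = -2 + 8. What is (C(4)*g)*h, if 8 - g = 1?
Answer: 11634/5 ≈ 2326.8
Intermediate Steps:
g = 7 (g = 8 - 1*1 = 8 - 1 = 7)
h = 6
C(T) = -⅗ + 2*T*(3 + T) (C(T) = -⅗ + (T + 3)*(T + T) = -⅗ + (3 + T)*(2*T) = -⅗ + 2*T*(3 + T))
(C(4)*g)*h = ((-⅗ + 2*4² + 6*4)*7)*6 = ((-⅗ + 2*16 + 24)*7)*6 = ((-⅗ + 32 + 24)*7)*6 = ((277/5)*7)*6 = (1939/5)*6 = 11634/5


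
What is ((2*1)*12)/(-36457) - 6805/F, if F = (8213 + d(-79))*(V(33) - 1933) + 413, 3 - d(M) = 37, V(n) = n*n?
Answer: 82425973/251650384991 ≈ 0.00032754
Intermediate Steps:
V(n) = n²
d(M) = -34 (d(M) = 3 - 1*37 = 3 - 37 = -34)
F = -6902663 (F = (8213 - 34)*(33² - 1933) + 413 = 8179*(1089 - 1933) + 413 = 8179*(-844) + 413 = -6903076 + 413 = -6902663)
((2*1)*12)/(-36457) - 6805/F = ((2*1)*12)/(-36457) - 6805/(-6902663) = (2*12)*(-1/36457) - 6805*(-1/6902663) = 24*(-1/36457) + 6805/6902663 = -24/36457 + 6805/6902663 = 82425973/251650384991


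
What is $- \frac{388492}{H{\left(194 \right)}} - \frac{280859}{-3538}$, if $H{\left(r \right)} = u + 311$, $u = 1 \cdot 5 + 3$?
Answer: $- \frac{44306575}{38918} \approx -1138.5$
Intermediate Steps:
$u = 8$ ($u = 5 + 3 = 8$)
$H{\left(r \right)} = 319$ ($H{\left(r \right)} = 8 + 311 = 319$)
$- \frac{388492}{H{\left(194 \right)}} - \frac{280859}{-3538} = - \frac{388492}{319} - \frac{280859}{-3538} = \left(-388492\right) \frac{1}{319} - - \frac{280859}{3538} = - \frac{388492}{319} + \frac{280859}{3538} = - \frac{44306575}{38918}$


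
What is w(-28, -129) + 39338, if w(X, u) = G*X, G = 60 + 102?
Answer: 34802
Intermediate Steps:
G = 162
w(X, u) = 162*X
w(-28, -129) + 39338 = 162*(-28) + 39338 = -4536 + 39338 = 34802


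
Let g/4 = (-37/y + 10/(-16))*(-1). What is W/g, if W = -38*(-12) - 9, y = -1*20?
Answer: -4470/49 ≈ -91.224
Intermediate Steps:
y = -20
W = 447 (W = 456 - 9 = 447)
g = -49/10 (g = 4*((-37/(-20) + 10/(-16))*(-1)) = 4*((-37*(-1/20) + 10*(-1/16))*(-1)) = 4*((37/20 - 5/8)*(-1)) = 4*((49/40)*(-1)) = 4*(-49/40) = -49/10 ≈ -4.9000)
W/g = 447/(-49/10) = 447*(-10/49) = -4470/49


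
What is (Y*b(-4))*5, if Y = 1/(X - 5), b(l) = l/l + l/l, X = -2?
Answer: -10/7 ≈ -1.4286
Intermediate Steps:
b(l) = 2 (b(l) = 1 + 1 = 2)
Y = -⅐ (Y = 1/(-2 - 5) = 1/(-7) = -⅐ ≈ -0.14286)
(Y*b(-4))*5 = -⅐*2*5 = -2/7*5 = -10/7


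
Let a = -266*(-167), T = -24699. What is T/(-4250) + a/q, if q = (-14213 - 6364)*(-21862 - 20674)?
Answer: 284451530903/48945643500 ≈ 5.8116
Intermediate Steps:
q = 875263272 (q = -20577*(-42536) = 875263272)
a = 44422
T/(-4250) + a/q = -24699/(-4250) + 44422/875263272 = -24699*(-1/4250) + 44422*(1/875263272) = 24699/4250 + 1169/23033244 = 284451530903/48945643500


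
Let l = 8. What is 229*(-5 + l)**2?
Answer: 2061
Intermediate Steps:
229*(-5 + l)**2 = 229*(-5 + 8)**2 = 229*3**2 = 229*9 = 2061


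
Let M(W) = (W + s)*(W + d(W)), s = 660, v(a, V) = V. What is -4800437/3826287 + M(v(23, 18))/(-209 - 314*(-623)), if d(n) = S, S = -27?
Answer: -961415798755/747706221531 ≈ -1.2858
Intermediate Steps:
d(n) = -27
M(W) = (-27 + W)*(660 + W) (M(W) = (W + 660)*(W - 27) = (660 + W)*(-27 + W) = (-27 + W)*(660 + W))
-4800437/3826287 + M(v(23, 18))/(-209 - 314*(-623)) = -4800437/3826287 + (-17820 + 18² + 633*18)/(-209 - 314*(-623)) = -4800437*1/3826287 + (-17820 + 324 + 11394)/(-209 + 195622) = -4800437/3826287 - 6102/195413 = -961415798755/747706221531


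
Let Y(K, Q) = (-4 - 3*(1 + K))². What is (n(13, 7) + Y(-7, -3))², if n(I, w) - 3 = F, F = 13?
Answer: 44944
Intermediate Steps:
n(I, w) = 16 (n(I, w) = 3 + 13 = 16)
Y(K, Q) = (-7 - 3*K)² (Y(K, Q) = (-4 + (-3 - 3*K))² = (-7 - 3*K)²)
(n(13, 7) + Y(-7, -3))² = (16 + (7 + 3*(-7))²)² = (16 + (7 - 21)²)² = (16 + (-14)²)² = (16 + 196)² = 212² = 44944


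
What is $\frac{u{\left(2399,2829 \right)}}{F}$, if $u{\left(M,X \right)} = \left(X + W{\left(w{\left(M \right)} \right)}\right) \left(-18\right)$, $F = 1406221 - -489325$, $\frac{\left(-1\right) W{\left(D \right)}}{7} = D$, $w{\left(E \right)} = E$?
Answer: $\frac{125676}{947773} \approx 0.1326$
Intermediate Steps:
$W{\left(D \right)} = - 7 D$
$F = 1895546$ ($F = 1406221 + 489325 = 1895546$)
$u{\left(M,X \right)} = - 18 X + 126 M$ ($u{\left(M,X \right)} = \left(X - 7 M\right) \left(-18\right) = - 18 X + 126 M$)
$\frac{u{\left(2399,2829 \right)}}{F} = \frac{\left(-18\right) 2829 + 126 \cdot 2399}{1895546} = \left(-50922 + 302274\right) \frac{1}{1895546} = 251352 \cdot \frac{1}{1895546} = \frac{125676}{947773}$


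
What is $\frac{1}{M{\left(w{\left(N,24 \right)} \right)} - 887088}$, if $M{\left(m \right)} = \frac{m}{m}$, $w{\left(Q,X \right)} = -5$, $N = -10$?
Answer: $- \frac{1}{887087} \approx -1.1273 \cdot 10^{-6}$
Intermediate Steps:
$M{\left(m \right)} = 1$
$\frac{1}{M{\left(w{\left(N,24 \right)} \right)} - 887088} = \frac{1}{1 - 887088} = \frac{1}{-887087} = - \frac{1}{887087}$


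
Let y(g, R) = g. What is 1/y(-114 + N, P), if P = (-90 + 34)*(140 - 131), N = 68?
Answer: -1/46 ≈ -0.021739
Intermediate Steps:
P = -504 (P = -56*9 = -504)
1/y(-114 + N, P) = 1/(-114 + 68) = 1/(-46) = -1/46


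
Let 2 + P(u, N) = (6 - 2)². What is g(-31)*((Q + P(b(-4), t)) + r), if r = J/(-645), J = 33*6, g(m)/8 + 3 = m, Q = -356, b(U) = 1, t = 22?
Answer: 20018112/215 ≈ 93108.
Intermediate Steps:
P(u, N) = 14 (P(u, N) = -2 + (6 - 2)² = -2 + 4² = -2 + 16 = 14)
g(m) = -24 + 8*m
J = 198
r = -66/215 (r = 198/(-645) = 198*(-1/645) = -66/215 ≈ -0.30698)
g(-31)*((Q + P(b(-4), t)) + r) = (-24 + 8*(-31))*((-356 + 14) - 66/215) = (-24 - 248)*(-342 - 66/215) = -272*(-73596/215) = 20018112/215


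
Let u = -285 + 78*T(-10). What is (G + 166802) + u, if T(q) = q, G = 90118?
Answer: 255855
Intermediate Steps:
u = -1065 (u = -285 + 78*(-10) = -285 - 780 = -1065)
(G + 166802) + u = (90118 + 166802) - 1065 = 256920 - 1065 = 255855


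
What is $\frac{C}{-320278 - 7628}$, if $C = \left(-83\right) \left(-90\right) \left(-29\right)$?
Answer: $\frac{12035}{18217} \approx 0.66065$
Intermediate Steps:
$C = -216630$ ($C = 7470 \left(-29\right) = -216630$)
$\frac{C}{-320278 - 7628} = - \frac{216630}{-320278 - 7628} = - \frac{216630}{-327906} = \left(-216630\right) \left(- \frac{1}{327906}\right) = \frac{12035}{18217}$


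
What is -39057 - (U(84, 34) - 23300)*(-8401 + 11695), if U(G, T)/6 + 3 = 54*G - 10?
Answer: -12681429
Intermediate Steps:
U(G, T) = -78 + 324*G (U(G, T) = -18 + 6*(54*G - 10) = -18 + 6*(-10 + 54*G) = -18 + (-60 + 324*G) = -78 + 324*G)
-39057 - (U(84, 34) - 23300)*(-8401 + 11695) = -39057 - ((-78 + 324*84) - 23300)*(-8401 + 11695) = -39057 - ((-78 + 27216) - 23300)*3294 = -39057 - (27138 - 23300)*3294 = -39057 - 3838*3294 = -39057 - 1*12642372 = -39057 - 12642372 = -12681429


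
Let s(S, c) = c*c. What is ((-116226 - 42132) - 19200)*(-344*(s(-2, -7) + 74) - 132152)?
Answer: 30977478912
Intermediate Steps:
s(S, c) = c²
((-116226 - 42132) - 19200)*(-344*(s(-2, -7) + 74) - 132152) = ((-116226 - 42132) - 19200)*(-344*((-7)² + 74) - 132152) = (-158358 - 19200)*(-344*(49 + 74) - 132152) = -177558*(-344*123 - 132152) = -177558*(-42312 - 132152) = -177558*(-174464) = 30977478912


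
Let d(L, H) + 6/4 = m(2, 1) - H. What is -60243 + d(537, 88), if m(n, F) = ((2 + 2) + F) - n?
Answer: -120659/2 ≈ -60330.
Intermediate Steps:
m(n, F) = 4 + F - n (m(n, F) = (4 + F) - n = 4 + F - n)
d(L, H) = 3/2 - H (d(L, H) = -3/2 + ((4 + 1 - 1*2) - H) = -3/2 + ((4 + 1 - 2) - H) = -3/2 + (3 - H) = 3/2 - H)
-60243 + d(537, 88) = -60243 + (3/2 - 1*88) = -60243 + (3/2 - 88) = -60243 - 173/2 = -120659/2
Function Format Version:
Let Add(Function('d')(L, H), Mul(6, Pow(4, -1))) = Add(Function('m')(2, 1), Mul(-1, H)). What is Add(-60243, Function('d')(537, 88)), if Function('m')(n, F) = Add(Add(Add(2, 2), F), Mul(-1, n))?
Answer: Rational(-120659, 2) ≈ -60330.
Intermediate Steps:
Function('m')(n, F) = Add(4, F, Mul(-1, n)) (Function('m')(n, F) = Add(Add(4, F), Mul(-1, n)) = Add(4, F, Mul(-1, n)))
Function('d')(L, H) = Add(Rational(3, 2), Mul(-1, H)) (Function('d')(L, H) = Add(Rational(-3, 2), Add(Add(4, 1, Mul(-1, 2)), Mul(-1, H))) = Add(Rational(-3, 2), Add(Add(4, 1, -2), Mul(-1, H))) = Add(Rational(-3, 2), Add(3, Mul(-1, H))) = Add(Rational(3, 2), Mul(-1, H)))
Add(-60243, Function('d')(537, 88)) = Add(-60243, Add(Rational(3, 2), Mul(-1, 88))) = Add(-60243, Add(Rational(3, 2), -88)) = Add(-60243, Rational(-173, 2)) = Rational(-120659, 2)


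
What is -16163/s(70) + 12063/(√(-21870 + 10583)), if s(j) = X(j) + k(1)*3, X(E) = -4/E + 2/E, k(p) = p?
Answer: -565705/104 - 12063*I*√11287/11287 ≈ -5439.5 - 113.54*I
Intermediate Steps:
X(E) = -2/E
s(j) = 3 - 2/j (s(j) = -2/j + 1*3 = -2/j + 3 = 3 - 2/j)
-16163/s(70) + 12063/(√(-21870 + 10583)) = -16163/(3 - 2/70) + 12063/(√(-21870 + 10583)) = -16163/(3 - 2*1/70) + 12063/(√(-11287)) = -16163/(3 - 1/35) + 12063/((I*√11287)) = -16163/104/35 + 12063*(-I*√11287/11287) = -16163*35/104 - 12063*I*√11287/11287 = -565705/104 - 12063*I*√11287/11287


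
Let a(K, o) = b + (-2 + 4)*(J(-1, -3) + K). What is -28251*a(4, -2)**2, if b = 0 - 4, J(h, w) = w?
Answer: -113004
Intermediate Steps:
b = -4
a(K, o) = -10 + 2*K (a(K, o) = -4 + (-2 + 4)*(-3 + K) = -4 + 2*(-3 + K) = -4 + (-6 + 2*K) = -10 + 2*K)
-28251*a(4, -2)**2 = -28251*(-10 + 2*4)**2 = -28251*(-10 + 8)**2 = -28251*(-2)**2 = -28251*4 = -113004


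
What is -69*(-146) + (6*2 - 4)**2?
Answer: 10138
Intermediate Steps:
-69*(-146) + (6*2 - 4)**2 = 10074 + (12 - 4)**2 = 10074 + 8**2 = 10074 + 64 = 10138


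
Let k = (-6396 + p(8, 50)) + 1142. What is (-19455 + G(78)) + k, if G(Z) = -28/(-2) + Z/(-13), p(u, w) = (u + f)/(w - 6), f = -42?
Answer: -543439/22 ≈ -24702.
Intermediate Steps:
p(u, w) = (-42 + u)/(-6 + w) (p(u, w) = (u - 42)/(w - 6) = (-42 + u)/(-6 + w))
k = -115605/22 (k = (-6396 + (-42 + 8)/(-6 + 50)) + 1142 = (-6396 - 34/44) + 1142 = (-6396 + (1/44)*(-34)) + 1142 = (-6396 - 17/22) + 1142 = -140729/22 + 1142 = -115605/22 ≈ -5254.8)
G(Z) = 14 - Z/13 (G(Z) = -28*(-½) + Z*(-1/13) = 14 - Z/13)
(-19455 + G(78)) + k = (-19455 + (14 - 1/13*78)) - 115605/22 = (-19455 + (14 - 6)) - 115605/22 = (-19455 + 8) - 115605/22 = -19447 - 115605/22 = -543439/22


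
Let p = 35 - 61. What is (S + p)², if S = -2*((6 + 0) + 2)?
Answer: 1764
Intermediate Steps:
p = -26
S = -16 (S = -2*(6 + 2) = -2*8 = -16)
(S + p)² = (-16 - 26)² = (-42)² = 1764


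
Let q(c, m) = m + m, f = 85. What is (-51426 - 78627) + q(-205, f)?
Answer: -129883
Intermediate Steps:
q(c, m) = 2*m
(-51426 - 78627) + q(-205, f) = (-51426 - 78627) + 2*85 = -130053 + 170 = -129883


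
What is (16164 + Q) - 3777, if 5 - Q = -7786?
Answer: 20178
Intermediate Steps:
Q = 7791 (Q = 5 - 1*(-7786) = 5 + 7786 = 7791)
(16164 + Q) - 3777 = (16164 + 7791) - 3777 = 23955 - 3777 = 20178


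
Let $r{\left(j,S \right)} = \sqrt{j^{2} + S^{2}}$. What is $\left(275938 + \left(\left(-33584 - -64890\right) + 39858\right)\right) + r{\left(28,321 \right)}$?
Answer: $347102 + 5 \sqrt{4153} \approx 3.4742 \cdot 10^{5}$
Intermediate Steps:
$r{\left(j,S \right)} = \sqrt{S^{2} + j^{2}}$
$\left(275938 + \left(\left(-33584 - -64890\right) + 39858\right)\right) + r{\left(28,321 \right)} = \left(275938 + \left(\left(-33584 - -64890\right) + 39858\right)\right) + \sqrt{321^{2} + 28^{2}} = \left(275938 + \left(\left(-33584 + 64890\right) + 39858\right)\right) + \sqrt{103041 + 784} = \left(275938 + \left(31306 + 39858\right)\right) + \sqrt{103825} = \left(275938 + 71164\right) + 5 \sqrt{4153} = 347102 + 5 \sqrt{4153}$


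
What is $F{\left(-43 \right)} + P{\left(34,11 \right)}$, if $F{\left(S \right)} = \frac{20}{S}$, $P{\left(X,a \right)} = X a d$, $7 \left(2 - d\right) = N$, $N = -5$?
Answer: $\frac{305418}{301} \approx 1014.7$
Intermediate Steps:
$d = \frac{19}{7}$ ($d = 2 - - \frac{5}{7} = 2 + \frac{5}{7} = \frac{19}{7} \approx 2.7143$)
$P{\left(X,a \right)} = \frac{19 X a}{7}$ ($P{\left(X,a \right)} = X a \frac{19}{7} = \frac{19 X a}{7}$)
$F{\left(-43 \right)} + P{\left(34,11 \right)} = \frac{20}{-43} + \frac{19}{7} \cdot 34 \cdot 11 = 20 \left(- \frac{1}{43}\right) + \frac{7106}{7} = - \frac{20}{43} + \frac{7106}{7} = \frac{305418}{301}$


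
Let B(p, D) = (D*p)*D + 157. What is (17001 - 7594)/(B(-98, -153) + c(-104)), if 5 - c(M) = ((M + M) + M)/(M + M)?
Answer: -18814/4587843 ≈ -0.0041008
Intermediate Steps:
B(p, D) = 157 + p*D**2 (B(p, D) = p*D**2 + 157 = 157 + p*D**2)
c(M) = 7/2 (c(M) = 5 - ((M + M) + M)/(M + M) = 5 - (2*M + M)/(2*M) = 5 - 3*M*1/(2*M) = 5 - 1*3/2 = 5 - 3/2 = 7/2)
(17001 - 7594)/(B(-98, -153) + c(-104)) = (17001 - 7594)/((157 - 98*(-153)**2) + 7/2) = 9407/((157 - 98*23409) + 7/2) = 9407/((157 - 2294082) + 7/2) = 9407/(-2293925 + 7/2) = 9407/(-4587843/2) = 9407*(-2/4587843) = -18814/4587843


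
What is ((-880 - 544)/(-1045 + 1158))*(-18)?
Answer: 25632/113 ≈ 226.83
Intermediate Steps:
((-880 - 544)/(-1045 + 1158))*(-18) = -1424/113*(-18) = 25632/113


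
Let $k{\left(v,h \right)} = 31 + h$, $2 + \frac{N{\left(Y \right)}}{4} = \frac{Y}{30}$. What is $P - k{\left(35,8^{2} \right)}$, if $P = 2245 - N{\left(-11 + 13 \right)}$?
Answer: $\frac{32366}{15} \approx 2157.7$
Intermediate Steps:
$N{\left(Y \right)} = -8 + \frac{2 Y}{15}$ ($N{\left(Y \right)} = -8 + 4 \frac{Y}{30} = -8 + \frac{2 Y}{15}$)
$P = \frac{33791}{15}$ ($P = 2245 - \left(-8 + \frac{2 \left(-11 + 13\right)}{15}\right) = 2245 - \left(-8 + \frac{2}{15} \cdot 2\right) = 2245 - \left(-8 + \frac{4}{15}\right) = 2245 - - \frac{116}{15} = 2245 + \frac{116}{15} = \frac{33791}{15} \approx 2252.7$)
$P - k{\left(35,8^{2} \right)} = \frac{33791}{15} - \left(31 + 8^{2}\right) = \frac{33791}{15} - \left(31 + 64\right) = \frac{33791}{15} - 95 = \frac{32366}{15}$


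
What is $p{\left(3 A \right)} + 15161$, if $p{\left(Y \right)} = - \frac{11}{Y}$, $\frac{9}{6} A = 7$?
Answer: $\frac{212243}{14} \approx 15160.0$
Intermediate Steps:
$A = \frac{14}{3}$ ($A = \frac{2}{3} \cdot 7 = \frac{14}{3} \approx 4.6667$)
$p{\left(3 A \right)} + 15161 = - \frac{11}{3 \cdot \frac{14}{3}} + 15161 = - \frac{11}{14} + 15161 = \frac{212243}{14}$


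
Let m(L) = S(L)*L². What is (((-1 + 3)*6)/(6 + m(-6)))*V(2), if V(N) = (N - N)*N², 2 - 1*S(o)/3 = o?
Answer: 0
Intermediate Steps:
S(o) = 6 - 3*o
m(L) = L²*(6 - 3*L) (m(L) = (6 - 3*L)*L² = L²*(6 - 3*L))
V(N) = 0 (V(N) = 0*N² = 0)
(((-1 + 3)*6)/(6 + m(-6)))*V(2) = (((-1 + 3)*6)/(6 + 3*(-6)²*(2 - 1*(-6))))*0 = ((2*6)/(6 + 3*36*(2 + 6)))*0 = (12/(6 + 3*36*8))*0 = (12/(6 + 864))*0 = (12/870)*0 = ((1/870)*12)*0 = (2/145)*0 = 0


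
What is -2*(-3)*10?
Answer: 60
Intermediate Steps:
-2*(-3)*10 = 6*10 = 60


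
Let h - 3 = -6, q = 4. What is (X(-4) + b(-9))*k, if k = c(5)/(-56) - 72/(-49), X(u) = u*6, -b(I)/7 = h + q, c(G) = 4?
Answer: -4247/98 ≈ -43.337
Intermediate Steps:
h = -3 (h = 3 - 6 = -3)
b(I) = -7 (b(I) = -7*(-3 + 4) = -7*1 = -7)
X(u) = 6*u
k = 137/98 (k = 4/(-56) - 72/(-49) = 4*(-1/56) - 72*(-1/49) = -1/14 + 72/49 = 137/98 ≈ 1.3980)
(X(-4) + b(-9))*k = (6*(-4) - 7)*(137/98) = (-24 - 7)*(137/98) = -31*137/98 = -4247/98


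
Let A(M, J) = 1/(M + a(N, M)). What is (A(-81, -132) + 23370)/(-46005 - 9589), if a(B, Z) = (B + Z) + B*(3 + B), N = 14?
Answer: -2103301/5003460 ≈ -0.42037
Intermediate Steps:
a(B, Z) = B + Z + B*(3 + B)
A(M, J) = 1/(252 + 2*M) (A(M, J) = 1/(M + (M + 14² + 4*14)) = 1/(M + (M + 196 + 56)) = 1/(M + (252 + M)) = 1/(252 + 2*M))
(A(-81, -132) + 23370)/(-46005 - 9589) = (1/(2*(126 - 81)) + 23370)/(-46005 - 9589) = ((½)/45 + 23370)/(-55594) = ((½)*(1/45) + 23370)*(-1/55594) = (1/90 + 23370)*(-1/55594) = (2103301/90)*(-1/55594) = -2103301/5003460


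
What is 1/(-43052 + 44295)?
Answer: 1/1243 ≈ 0.00080451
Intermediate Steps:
1/(-43052 + 44295) = 1/1243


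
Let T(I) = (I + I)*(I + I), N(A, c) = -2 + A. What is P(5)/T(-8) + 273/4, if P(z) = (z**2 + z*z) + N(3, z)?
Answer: 17523/256 ≈ 68.449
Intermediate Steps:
T(I) = 4*I**2 (T(I) = (2*I)*(2*I) = 4*I**2)
P(z) = 1 + 2*z**2 (P(z) = (z**2 + z*z) + (-2 + 3) = (z**2 + z**2) + 1 = 2*z**2 + 1 = 1 + 2*z**2)
P(5)/T(-8) + 273/4 = (1 + 2*5**2)/((4*(-8)**2)) + 273/4 = (1 + 2*25)/((4*64)) + 273*(1/4) = (1 + 50)/256 + 273/4 = 51*(1/256) + 273/4 = 51/256 + 273/4 = 17523/256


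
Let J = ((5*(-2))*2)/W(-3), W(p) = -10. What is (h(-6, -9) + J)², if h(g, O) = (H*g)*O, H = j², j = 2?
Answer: 47524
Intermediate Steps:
J = 2 (J = ((5*(-2))*2)/(-10) = -10*2*(-⅒) = -20*(-⅒) = 2)
H = 4 (H = 2² = 4)
h(g, O) = 4*O*g (h(g, O) = (4*g)*O = 4*O*g)
(h(-6, -9) + J)² = (4*(-9)*(-6) + 2)² = (216 + 2)² = 218² = 47524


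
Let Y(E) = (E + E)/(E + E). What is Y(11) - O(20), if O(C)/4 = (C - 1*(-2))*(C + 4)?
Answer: -2111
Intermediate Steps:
O(C) = 4*(2 + C)*(4 + C) (O(C) = 4*((C - 1*(-2))*(C + 4)) = 4*((C + 2)*(4 + C)) = 4*((2 + C)*(4 + C)) = 4*(2 + C)*(4 + C))
Y(E) = 1 (Y(E) = (2*E)/((2*E)) = (2*E)*(1/(2*E)) = 1)
Y(11) - O(20) = 1 - (32 + 4*20**2 + 24*20) = 1 - (32 + 4*400 + 480) = 1 - (32 + 1600 + 480) = 1 - 1*2112 = 1 - 2112 = -2111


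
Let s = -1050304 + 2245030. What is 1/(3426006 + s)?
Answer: 1/4620732 ≈ 2.1642e-7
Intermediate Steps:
s = 1194726
1/(3426006 + s) = 1/(3426006 + 1194726) = 1/4620732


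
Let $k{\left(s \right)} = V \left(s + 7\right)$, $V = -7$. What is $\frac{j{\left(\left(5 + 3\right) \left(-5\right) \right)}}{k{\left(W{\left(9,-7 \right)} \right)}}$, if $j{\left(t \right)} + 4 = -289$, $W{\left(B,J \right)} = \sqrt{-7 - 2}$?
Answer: $\frac{293}{58} - \frac{879 i}{406} \approx 5.0517 - 2.165 i$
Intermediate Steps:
$W{\left(B,J \right)} = 3 i$ ($W{\left(B,J \right)} = \sqrt{-9} = 3 i$)
$j{\left(t \right)} = -293$ ($j{\left(t \right)} = -4 - 289 = -293$)
$k{\left(s \right)} = -49 - 7 s$ ($k{\left(s \right)} = - 7 \left(s + 7\right) = - 7 \left(7 + s\right) = -49 - 7 s$)
$\frac{j{\left(\left(5 + 3\right) \left(-5\right) \right)}}{k{\left(W{\left(9,-7 \right)} \right)}} = - \frac{293}{-49 - 7 \cdot 3 i} = - \frac{293}{-49 - 21 i} = - 293 \frac{-49 + 21 i}{2842} = - \frac{293 \left(-49 + 21 i\right)}{2842}$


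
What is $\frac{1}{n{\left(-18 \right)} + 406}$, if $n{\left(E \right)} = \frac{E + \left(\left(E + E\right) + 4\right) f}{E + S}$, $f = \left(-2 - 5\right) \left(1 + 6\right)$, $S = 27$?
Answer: $\frac{9}{5204} \approx 0.0017294$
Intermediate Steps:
$f = -49$ ($f = \left(-7\right) 7 = -49$)
$n{\left(E \right)} = \frac{-196 - 97 E}{27 + E}$ ($n{\left(E \right)} = \frac{E + \left(\left(E + E\right) + 4\right) \left(-49\right)}{E + 27} = \frac{E + \left(2 E + 4\right) \left(-49\right)}{27 + E} = \frac{E + \left(4 + 2 E\right) \left(-49\right)}{27 + E} = \frac{E - \left(196 + 98 E\right)}{27 + E} = \frac{-196 - 97 E}{27 + E}$)
$\frac{1}{n{\left(-18 \right)} + 406} = \frac{1}{\frac{-196 - -1746}{27 - 18} + 406} = \frac{1}{\frac{-196 + 1746}{9} + 406} = \frac{1}{\frac{1}{9} \cdot 1550 + 406} = \frac{1}{\frac{1550}{9} + 406} = \frac{1}{\frac{5204}{9}} = \frac{9}{5204}$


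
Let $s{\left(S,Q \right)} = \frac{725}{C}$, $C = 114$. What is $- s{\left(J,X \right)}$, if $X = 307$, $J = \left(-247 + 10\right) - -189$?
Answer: $- \frac{725}{114} \approx -6.3596$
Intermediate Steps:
$J = -48$ ($J = -237 + 189 = -48$)
$s{\left(S,Q \right)} = \frac{725}{114}$
$- s{\left(J,X \right)} = \left(-1\right) \frac{725}{114} = - \frac{725}{114}$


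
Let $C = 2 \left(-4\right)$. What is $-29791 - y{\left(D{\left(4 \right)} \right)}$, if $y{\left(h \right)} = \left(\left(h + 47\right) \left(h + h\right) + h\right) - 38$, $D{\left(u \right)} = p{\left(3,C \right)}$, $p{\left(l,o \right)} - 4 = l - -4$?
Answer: $-31040$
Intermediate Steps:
$C = -8$
$p{\left(l,o \right)} = 8 + l$ ($p{\left(l,o \right)} = 4 + \left(l - -4\right) = 4 + \left(l + 4\right) = 4 + \left(4 + l\right) = 8 + l$)
$D{\left(u \right)} = 11$ ($D{\left(u \right)} = 8 + 3 = 11$)
$y{\left(h \right)} = -38 + h + 2 h \left(47 + h\right)$ ($y{\left(h \right)} = \left(\left(47 + h\right) 2 h + h\right) - 38 = \left(2 h \left(47 + h\right) + h\right) - 38 = \left(h + 2 h \left(47 + h\right)\right) - 38 = -38 + h + 2 h \left(47 + h\right)$)
$-29791 - y{\left(D{\left(4 \right)} \right)} = -29791 - \left(-38 + 2 \cdot 11^{2} + 95 \cdot 11\right) = -29791 - \left(-38 + 2 \cdot 121 + 1045\right) = -29791 - \left(-38 + 242 + 1045\right) = -29791 - 1249 = -31040$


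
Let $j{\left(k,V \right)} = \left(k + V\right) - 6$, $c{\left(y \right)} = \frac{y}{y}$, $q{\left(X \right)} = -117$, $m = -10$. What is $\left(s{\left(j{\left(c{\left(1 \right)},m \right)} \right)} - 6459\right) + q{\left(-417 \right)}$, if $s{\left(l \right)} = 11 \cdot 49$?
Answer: $-6037$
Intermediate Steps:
$c{\left(y \right)} = 1$
$j{\left(k,V \right)} = -6 + V + k$ ($j{\left(k,V \right)} = \left(V + k\right) - 6 = -6 + V + k$)
$s{\left(l \right)} = 539$
$\left(s{\left(j{\left(c{\left(1 \right)},m \right)} \right)} - 6459\right) + q{\left(-417 \right)} = \left(539 - 6459\right) - 117 = -5920 - 117 = -6037$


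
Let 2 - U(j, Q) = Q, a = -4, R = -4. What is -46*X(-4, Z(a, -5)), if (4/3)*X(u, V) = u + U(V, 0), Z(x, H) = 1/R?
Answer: 69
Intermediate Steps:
U(j, Q) = 2 - Q
Z(x, H) = -¼ (Z(x, H) = 1/(-4) = -¼)
X(u, V) = 3/2 + 3*u/4 (X(u, V) = 3*(u + (2 - 1*0))/4 = 3*(u + (2 + 0))/4 = 3*(u + 2)/4 = 3*(2 + u)/4 = 3/2 + 3*u/4)
-46*X(-4, Z(a, -5)) = -46*(3/2 + (¾)*(-4)) = -46*(3/2 - 3) = -46*(-3/2) = 69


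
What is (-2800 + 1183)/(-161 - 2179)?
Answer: 539/780 ≈ 0.69103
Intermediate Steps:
(-2800 + 1183)/(-161 - 2179) = -1617/(-2340) = -1617*(-1/2340) = 539/780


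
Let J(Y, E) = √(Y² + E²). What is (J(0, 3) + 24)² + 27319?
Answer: 28048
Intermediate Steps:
J(Y, E) = √(E² + Y²)
(J(0, 3) + 24)² + 27319 = (√(3² + 0²) + 24)² + 27319 = (√(9 + 0) + 24)² + 27319 = (√9 + 24)² + 27319 = (3 + 24)² + 27319 = 27² + 27319 = 729 + 27319 = 28048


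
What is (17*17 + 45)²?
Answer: 111556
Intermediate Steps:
(17*17 + 45)² = (289 + 45)² = 334² = 111556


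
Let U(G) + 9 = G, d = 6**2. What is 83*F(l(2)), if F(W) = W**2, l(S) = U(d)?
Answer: 60507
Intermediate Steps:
d = 36
U(G) = -9 + G
l(S) = 27 (l(S) = -9 + 36 = 27)
83*F(l(2)) = 83*27**2 = 83*729 = 60507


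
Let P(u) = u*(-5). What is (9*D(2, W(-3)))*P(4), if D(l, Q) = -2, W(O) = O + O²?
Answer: 360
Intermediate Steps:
P(u) = -5*u
(9*D(2, W(-3)))*P(4) = (9*(-2))*(-5*4) = -18*(-20) = 360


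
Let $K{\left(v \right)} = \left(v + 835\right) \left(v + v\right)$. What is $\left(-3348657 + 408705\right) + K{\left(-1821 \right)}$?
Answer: $651060$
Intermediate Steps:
$K{\left(v \right)} = 2 v \left(835 + v\right)$ ($K{\left(v \right)} = \left(835 + v\right) 2 v = 2 v \left(835 + v\right)$)
$\left(-3348657 + 408705\right) + K{\left(-1821 \right)} = \left(-3348657 + 408705\right) + 2 \left(-1821\right) \left(835 - 1821\right) = -2939952 + 2 \left(-1821\right) \left(-986\right) = -2939952 + 3591012 = 651060$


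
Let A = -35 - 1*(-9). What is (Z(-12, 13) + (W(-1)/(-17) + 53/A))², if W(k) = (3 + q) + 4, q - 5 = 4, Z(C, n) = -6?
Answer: 15752961/195364 ≈ 80.634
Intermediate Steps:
q = 9 (q = 5 + 4 = 9)
W(k) = 16 (W(k) = (3 + 9) + 4 = 12 + 4 = 16)
A = -26 (A = -35 + 9 = -26)
(Z(-12, 13) + (W(-1)/(-17) + 53/A))² = (-6 + (16/(-17) + 53/(-26)))² = (-6 + (16*(-1/17) + 53*(-1/26)))² = (-6 + (-16/17 - 53/26))² = (-6 - 1317/442)² = (-3969/442)² = 15752961/195364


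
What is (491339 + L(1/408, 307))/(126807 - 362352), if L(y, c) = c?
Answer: -163882/78515 ≈ -2.0873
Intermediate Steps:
(491339 + L(1/408, 307))/(126807 - 362352) = (491339 + 307)/(126807 - 362352) = 491646/(-235545) = 491646*(-1/235545) = -163882/78515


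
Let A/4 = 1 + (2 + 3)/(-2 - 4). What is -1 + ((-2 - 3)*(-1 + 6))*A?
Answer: -53/3 ≈ -17.667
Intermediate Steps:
A = ⅔ (A = 4*(1 + (2 + 3)/(-2 - 4)) = 4*(1 + 5/(-6)) = 4*(1 + 5*(-⅙)) = 4*(1 - ⅚) = 4*(⅙) = ⅔ ≈ 0.66667)
-1 + ((-2 - 3)*(-1 + 6))*A = -1 + ((-2 - 3)*(-1 + 6))*(⅔) = -1 - 5*5*(⅔) = -1 - 25*⅔ = -1 - 50/3 = -53/3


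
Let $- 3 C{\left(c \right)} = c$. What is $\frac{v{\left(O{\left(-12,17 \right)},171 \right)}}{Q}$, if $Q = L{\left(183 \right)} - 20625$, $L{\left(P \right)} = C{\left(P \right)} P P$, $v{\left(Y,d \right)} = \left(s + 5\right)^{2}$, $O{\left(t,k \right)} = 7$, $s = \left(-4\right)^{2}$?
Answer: $- \frac{147}{687818} \approx -0.00021372$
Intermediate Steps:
$s = 16$
$C{\left(c \right)} = - \frac{c}{3}$
$v{\left(Y,d \right)} = 441$ ($v{\left(Y,d \right)} = \left(16 + 5\right)^{2} = 21^{2} = 441$)
$L{\left(P \right)} = - \frac{P^{3}}{3}$ ($L{\left(P \right)} = - \frac{P}{3} P P = - \frac{P^{2}}{3} P = - \frac{P^{3}}{3}$)
$Q = -2063454$ ($Q = - \frac{183^{3}}{3} - 20625 = \left(- \frac{1}{3}\right) 6128487 - 20625 = -2042829 - 20625 = -2063454$)
$\frac{v{\left(O{\left(-12,17 \right)},171 \right)}}{Q} = \frac{441}{-2063454} = 441 \left(- \frac{1}{2063454}\right) = - \frac{147}{687818}$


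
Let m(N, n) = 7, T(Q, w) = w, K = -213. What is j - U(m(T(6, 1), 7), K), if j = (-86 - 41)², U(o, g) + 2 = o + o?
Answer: 16117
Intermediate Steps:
U(o, g) = -2 + 2*o (U(o, g) = -2 + (o + o) = -2 + 2*o)
j = 16129 (j = (-127)² = 16129)
j - U(m(T(6, 1), 7), K) = 16129 - (-2 + 2*7) = 16129 - (-2 + 14) = 16129 - 1*12 = 16129 - 12 = 16117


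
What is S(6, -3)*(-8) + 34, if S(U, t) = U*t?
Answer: 178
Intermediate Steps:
S(6, -3)*(-8) + 34 = (6*(-3))*(-8) + 34 = -18*(-8) + 34 = 144 + 34 = 178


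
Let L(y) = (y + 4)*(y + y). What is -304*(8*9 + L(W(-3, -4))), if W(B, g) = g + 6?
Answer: -29184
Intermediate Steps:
W(B, g) = 6 + g
L(y) = 2*y*(4 + y) (L(y) = (4 + y)*(2*y) = 2*y*(4 + y))
-304*(8*9 + L(W(-3, -4))) = -304*(8*9 + 2*(6 - 4)*(4 + (6 - 4))) = -304*(72 + 2*2*(4 + 2)) = -304*(72 + 2*2*6) = -304*(72 + 24) = -304*96 = -29184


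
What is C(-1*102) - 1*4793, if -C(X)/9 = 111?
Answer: -5792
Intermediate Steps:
C(X) = -999 (C(X) = -9*111 = -999)
C(-1*102) - 1*4793 = -999 - 1*4793 = -999 - 4793 = -5792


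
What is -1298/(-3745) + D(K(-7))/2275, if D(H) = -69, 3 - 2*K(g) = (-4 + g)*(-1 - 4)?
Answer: 76987/243425 ≈ 0.31627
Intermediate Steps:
K(g) = -17/2 + 5*g/2 (K(g) = 3/2 - (-4 + g)*(-1 - 4)/2 = 3/2 - (-4 + g)*(-5)/2 = 3/2 - (20 - 5*g)/2 = 3/2 + (-10 + 5*g/2) = -17/2 + 5*g/2)
-1298/(-3745) + D(K(-7))/2275 = -1298/(-3745) - 69/2275 = -1298*(-1/3745) - 69*1/2275 = 1298/3745 - 69/2275 = 76987/243425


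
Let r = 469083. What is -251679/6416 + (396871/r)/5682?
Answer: -335402471792069/8550377376048 ≈ -39.227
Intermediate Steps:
-251679/6416 + (396871/r)/5682 = -251679/6416 + (396871/469083)/5682 = -251679*1/6416 + (396871*(1/469083))*(1/5682) = -251679/6416 + (396871/469083)*(1/5682) = -251679/6416 + 396871/2665329606 = -335402471792069/8550377376048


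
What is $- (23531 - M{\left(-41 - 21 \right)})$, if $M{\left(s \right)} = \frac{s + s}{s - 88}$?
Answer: $- \frac{1764763}{75} \approx -23530.0$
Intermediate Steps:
$M{\left(s \right)} = \frac{2 s}{-88 + s}$
$- (23531 - M{\left(-41 - 21 \right)}) = - (23531 - \frac{2 \left(-41 - 21\right)}{-88 - 62}) = - (23531 - 2 \left(-62\right) \frac{1}{-88 - 62}) = - (23531 - 2 \left(-62\right) \frac{1}{-150}) = - (23531 - 2 \left(-62\right) \left(- \frac{1}{150}\right)) = - (23531 - \frac{62}{75}) = \left(-1\right) \frac{1764763}{75} = - \frac{1764763}{75}$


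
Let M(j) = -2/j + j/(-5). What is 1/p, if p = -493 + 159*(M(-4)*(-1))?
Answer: -10/6997 ≈ -0.0014292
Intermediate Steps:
M(j) = -2/j - j/5 (M(j) = -2/j + j*(-1/5) = -2/j - j/5)
p = -6997/10 (p = -493 + 159*((-2/(-4) - 1/5*(-4))*(-1)) = -493 + 159*((-2*(-1/4) + 4/5)*(-1)) = -493 + 159*((1/2 + 4/5)*(-1)) = -493 + 159*((13/10)*(-1)) = -493 + 159*(-13/10) = -493 - 2067/10 = -6997/10 ≈ -699.70)
1/p = 1/(-6997/10) = -10/6997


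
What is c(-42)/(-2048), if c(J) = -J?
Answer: -21/1024 ≈ -0.020508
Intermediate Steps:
c(-42)/(-2048) = -1*(-42)/(-2048) = 42*(-1/2048) = -21/1024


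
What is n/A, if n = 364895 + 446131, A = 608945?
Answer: 811026/608945 ≈ 1.3319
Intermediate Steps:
n = 811026
n/A = 811026/608945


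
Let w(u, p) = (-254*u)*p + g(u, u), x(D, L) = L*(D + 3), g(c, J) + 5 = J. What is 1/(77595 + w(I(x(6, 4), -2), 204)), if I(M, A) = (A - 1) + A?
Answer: 1/336665 ≈ 2.9703e-6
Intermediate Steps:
g(c, J) = -5 + J
x(D, L) = L*(3 + D)
I(M, A) = -1 + 2*A (I(M, A) = (-1 + A) + A = -1 + 2*A)
w(u, p) = -5 + u - 254*p*u (w(u, p) = (-254*u)*p + (-5 + u) = -254*p*u + (-5 + u) = -5 + u - 254*p*u)
1/(77595 + w(I(x(6, 4), -2), 204)) = 1/(77595 + (-5 + (-1 + 2*(-2)) - 254*204*(-1 + 2*(-2)))) = 1/(77595 + (-5 + (-1 - 4) - 254*204*(-1 - 4))) = 1/(77595 + (-5 - 5 - 254*204*(-5))) = 1/(77595 + (-5 - 5 + 259080)) = 1/(77595 + 259070) = 1/336665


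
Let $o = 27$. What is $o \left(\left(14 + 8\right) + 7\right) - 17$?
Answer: $766$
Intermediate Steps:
$o \left(\left(14 + 8\right) + 7\right) - 17 = 27 \left(\left(14 + 8\right) + 7\right) - 17 = 27 \left(22 + 7\right) - 17 = 27 \cdot 29 - 17 = 783 - 17 = 766$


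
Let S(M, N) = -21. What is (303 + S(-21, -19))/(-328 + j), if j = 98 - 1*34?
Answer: -47/44 ≈ -1.0682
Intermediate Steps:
j = 64 (j = 98 - 34 = 64)
(303 + S(-21, -19))/(-328 + j) = (303 - 21)/(-328 + 64) = 282/(-264) = 282*(-1/264) = -47/44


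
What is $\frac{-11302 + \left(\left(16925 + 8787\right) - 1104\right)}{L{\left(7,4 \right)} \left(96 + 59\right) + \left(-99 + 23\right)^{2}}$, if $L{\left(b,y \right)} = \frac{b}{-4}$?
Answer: $\frac{53224}{22019} \approx 2.4172$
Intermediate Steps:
$L{\left(b,y \right)} = - \frac{b}{4}$ ($L{\left(b,y \right)} = b \left(- \frac{1}{4}\right) = - \frac{b}{4}$)
$\frac{-11302 + \left(\left(16925 + 8787\right) - 1104\right)}{L{\left(7,4 \right)} \left(96 + 59\right) + \left(-99 + 23\right)^{2}} = \frac{-11302 + \left(\left(16925 + 8787\right) - 1104\right)}{\left(- \frac{1}{4}\right) 7 \left(96 + 59\right) + \left(-99 + 23\right)^{2}} = \frac{-11302 + \left(25712 - 1104\right)}{\left(- \frac{7}{4}\right) 155 + \left(-76\right)^{2}} = \frac{-11302 + 24608}{- \frac{1085}{4} + 5776} = \frac{13306}{\frac{22019}{4}} = 13306 \cdot \frac{4}{22019} = \frac{53224}{22019}$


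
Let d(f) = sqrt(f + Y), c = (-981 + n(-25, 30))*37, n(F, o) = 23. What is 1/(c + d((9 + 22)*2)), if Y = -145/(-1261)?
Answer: -44697406/1584344174749 - 9*sqrt(1219387)/1584344174749 ≈ -2.8218e-5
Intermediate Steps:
Y = 145/1261 (Y = -145*(-1/1261) = 145/1261 ≈ 0.11499)
c = -35446 (c = (-981 + 23)*37 = -958*37 = -35446)
d(f) = sqrt(145/1261 + f) (d(f) = sqrt(f + 145/1261) = sqrt(145/1261 + f))
1/(c + d((9 + 22)*2)) = 1/(-35446 + sqrt(182845 + 1590121*((9 + 22)*2))/1261) = 1/(-35446 + sqrt(182845 + 1590121*(31*2))/1261) = 1/(-35446 + sqrt(182845 + 1590121*62)/1261) = 1/(-35446 + sqrt(182845 + 98587502)/1261) = 1/(-35446 + sqrt(98770347)/1261) = 1/(-35446 + (9*sqrt(1219387))/1261) = 1/(-35446 + 9*sqrt(1219387)/1261)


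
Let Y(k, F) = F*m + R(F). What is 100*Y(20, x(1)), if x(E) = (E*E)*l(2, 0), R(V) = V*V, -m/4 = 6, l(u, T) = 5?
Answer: -9500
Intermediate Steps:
m = -24 (m = -4*6 = -24)
R(V) = V²
x(E) = 5*E² (x(E) = (E*E)*5 = E²*5 = 5*E²)
Y(k, F) = F² - 24*F (Y(k, F) = F*(-24) + F² = -24*F + F² = F² - 24*F)
100*Y(20, x(1)) = 100*((5*1²)*(-24 + 5*1²)) = 100*((5*1)*(-24 + 5*1)) = 100*(5*(-24 + 5)) = 100*(5*(-19)) = 100*(-95) = -9500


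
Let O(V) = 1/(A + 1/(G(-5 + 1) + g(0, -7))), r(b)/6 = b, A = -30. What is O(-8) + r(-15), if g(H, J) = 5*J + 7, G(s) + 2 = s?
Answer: -91924/1021 ≈ -90.033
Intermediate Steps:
r(b) = 6*b
G(s) = -2 + s
g(H, J) = 7 + 5*J
O(V) = -34/1021 (O(V) = 1/(-30 + 1/((-2 + (-5 + 1)) + (7 + 5*(-7)))) = 1/(-30 + 1/((-2 - 4) + (7 - 35))) = 1/(-30 + 1/(-6 - 28)) = 1/(-30 + 1/(-34)) = 1/(-30 - 1/34) = 1/(-1021/34) = -34/1021)
O(-8) + r(-15) = -34/1021 + 6*(-15) = -34/1021 - 90 = -91924/1021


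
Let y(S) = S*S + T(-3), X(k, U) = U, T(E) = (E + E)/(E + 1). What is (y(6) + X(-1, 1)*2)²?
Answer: 1681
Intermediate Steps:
T(E) = 2*E/(1 + E) (T(E) = (2*E)/(1 + E) = 2*E/(1 + E))
y(S) = 3 + S² (y(S) = S*S + 2*(-3)/(1 - 3) = S² + 2*(-3)/(-2) = S² + 2*(-3)*(-½) = S² + 3 = 3 + S²)
(y(6) + X(-1, 1)*2)² = ((3 + 6²) + 1*2)² = ((3 + 36) + 2)² = (39 + 2)² = 41² = 1681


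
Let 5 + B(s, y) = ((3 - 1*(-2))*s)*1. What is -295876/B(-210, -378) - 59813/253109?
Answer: 74825775769/267029995 ≈ 280.21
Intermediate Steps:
B(s, y) = -5 + 5*s (B(s, y) = -5 + ((3 - 1*(-2))*s)*1 = -5 + ((3 + 2)*s)*1 = -5 + (5*s)*1 = -5 + 5*s)
-295876/B(-210, -378) - 59813/253109 = -295876/(-5 + 5*(-210)) - 59813/253109 = -295876/(-5 - 1050) - 59813*1/253109 = -295876/(-1055) - 59813/253109 = -295876*(-1/1055) - 59813/253109 = 295876/1055 - 59813/253109 = 74825775769/267029995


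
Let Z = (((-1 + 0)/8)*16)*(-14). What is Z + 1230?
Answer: 1258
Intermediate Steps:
Z = 28 (Z = (-1*⅛*16)*(-14) = -⅛*16*(-14) = -2*(-14) = 28)
Z + 1230 = 28 + 1230 = 1258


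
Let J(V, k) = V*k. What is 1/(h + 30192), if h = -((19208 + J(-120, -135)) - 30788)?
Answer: 1/25572 ≈ 3.9105e-5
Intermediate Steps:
h = -4620 (h = -((19208 - 120*(-135)) - 30788) = -((19208 + 16200) - 30788) = -(35408 - 30788) = -1*4620 = -4620)
1/(h + 30192) = 1/(-4620 + 30192) = 1/25572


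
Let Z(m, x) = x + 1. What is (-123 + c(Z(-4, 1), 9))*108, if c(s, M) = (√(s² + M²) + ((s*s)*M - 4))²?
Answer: 106488 + 6912*√85 ≈ 1.7021e+5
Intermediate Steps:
Z(m, x) = 1 + x
c(s, M) = (-4 + √(M² + s²) + M*s²)² (c(s, M) = (√(M² + s²) + (s²*M - 4))² = (√(M² + s²) + (M*s² - 4))² = (√(M² + s²) + (-4 + M*s²))² = (-4 + √(M² + s²) + M*s²)²)
(-123 + c(Z(-4, 1), 9))*108 = (-123 + (-4 + √(9² + (1 + 1)²) + 9*(1 + 1)²)²)*108 = (-123 + (-4 + √(81 + 2²) + 9*2²)²)*108 = (-123 + (-4 + √(81 + 4) + 9*4)²)*108 = (-123 + (-4 + √85 + 36)²)*108 = (-123 + (32 + √85)²)*108 = -13284 + 108*(32 + √85)²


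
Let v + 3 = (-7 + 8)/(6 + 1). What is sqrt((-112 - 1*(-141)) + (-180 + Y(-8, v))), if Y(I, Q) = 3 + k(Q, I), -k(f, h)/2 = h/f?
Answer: 16*I*sqrt(15)/5 ≈ 12.394*I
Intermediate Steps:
k(f, h) = -2*h/f
v = -20/7 (v = -3 + (-7 + 8)/(6 + 1) = -3 + 1/7 = -20/7 ≈ -2.8571)
Y(I, Q) = 3 - 2*I/Q
sqrt((-112 - 1*(-141)) + (-180 + Y(-8, v))) = sqrt((-112 - 1*(-141)) + (-180 + (3 - 2*(-8)/(-20/7)))) = sqrt((-112 + 141) + (-180 + (3 - 2*(-8)*(-7/20)))) = sqrt(29 + (-180 + (3 - 28/5))) = sqrt(29 + (-180 - 13/5)) = sqrt(29 - 913/5) = sqrt(-768/5) = 16*I*sqrt(15)/5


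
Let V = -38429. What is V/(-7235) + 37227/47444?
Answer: 2092562821/343257340 ≈ 6.0962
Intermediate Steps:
V/(-7235) + 37227/47444 = -38429/(-7235) + 37227/47444 = -38429*(-1/7235) + 37227*(1/47444) = 38429/7235 + 37227/47444 = 2092562821/343257340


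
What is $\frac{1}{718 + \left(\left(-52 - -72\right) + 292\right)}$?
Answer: $\frac{1}{1030} \approx 0.00097087$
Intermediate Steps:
$\frac{1}{718 + \left(\left(-52 - -72\right) + 292\right)} = \frac{1}{718 + \left(\left(-52 + 72\right) + 292\right)} = \frac{1}{718 + \left(20 + 292\right)} = \frac{1}{718 + 312} = \frac{1}{1030}$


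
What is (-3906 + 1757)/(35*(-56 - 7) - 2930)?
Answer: 2149/5135 ≈ 0.41850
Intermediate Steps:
(-3906 + 1757)/(35*(-56 - 7) - 2930) = -2149/(35*(-63) - 2930) = -2149/(-2205 - 2930) = -2149/(-5135) = -2149*(-1/5135) = 2149/5135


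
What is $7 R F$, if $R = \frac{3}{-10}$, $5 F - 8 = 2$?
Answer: $- \frac{21}{5} \approx -4.2$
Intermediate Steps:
$F = 2$ ($F = \frac{8}{5} + \frac{1}{5} \cdot 2 = \frac{8}{5} + \frac{2}{5} = 2$)
$R = - \frac{3}{10}$ ($R = 3 \left(- \frac{1}{10}\right) = - \frac{3}{10} \approx -0.3$)
$7 R F = 7 \left(- \frac{3}{10}\right) 2 = \left(- \frac{21}{10}\right) 2 = - \frac{21}{5}$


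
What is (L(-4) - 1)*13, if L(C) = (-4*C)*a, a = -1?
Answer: -221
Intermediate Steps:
L(C) = 4*C (L(C) = -4*C*(-1) = 4*C)
(L(-4) - 1)*13 = (4*(-4) - 1)*13 = (-16 - 1)*13 = -17*13 = -221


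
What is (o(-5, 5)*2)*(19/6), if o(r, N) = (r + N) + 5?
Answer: 95/3 ≈ 31.667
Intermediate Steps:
o(r, N) = 5 + N + r (o(r, N) = (N + r) + 5 = 5 + N + r)
(o(-5, 5)*2)*(19/6) = ((5 + 5 - 5)*2)*(19/6) = (5*2)*(19*(1/6)) = 10*(19/6) = 95/3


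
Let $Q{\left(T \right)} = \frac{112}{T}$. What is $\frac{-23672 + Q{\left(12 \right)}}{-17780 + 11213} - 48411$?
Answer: $- \frac{953674123}{19701} \approx -48407.0$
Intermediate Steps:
$\frac{-23672 + Q{\left(12 \right)}}{-17780 + 11213} - 48411 = \frac{-23672 + \frac{112}{12}}{-17780 + 11213} - 48411 = \frac{-23672 + 112 \cdot \frac{1}{12}}{-6567} - 48411 = \left(-23672 + \frac{28}{3}\right) \left(- \frac{1}{6567}\right) - 48411 = \left(- \frac{70988}{3}\right) \left(- \frac{1}{6567}\right) - 48411 = \frac{70988}{19701} - 48411 = - \frac{953674123}{19701}$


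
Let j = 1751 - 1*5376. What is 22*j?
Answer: -79750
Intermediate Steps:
j = -3625 (j = 1751 - 5376 = -3625)
22*j = 22*(-3625) = -79750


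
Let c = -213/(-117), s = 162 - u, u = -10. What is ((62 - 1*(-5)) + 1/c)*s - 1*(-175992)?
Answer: 13320344/71 ≈ 1.8761e+5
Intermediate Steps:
s = 172 (s = 162 - 1*(-10) = 162 + 10 = 172)
c = 71/39 (c = -213*(-1/117) = 71/39 ≈ 1.8205)
((62 - 1*(-5)) + 1/c)*s - 1*(-175992) = ((62 - 1*(-5)) + 1/(71/39))*172 - 1*(-175992) = ((62 + 5) + 39/71)*172 + 175992 = (67 + 39/71)*172 + 175992 = (4796/71)*172 + 175992 = 824912/71 + 175992 = 13320344/71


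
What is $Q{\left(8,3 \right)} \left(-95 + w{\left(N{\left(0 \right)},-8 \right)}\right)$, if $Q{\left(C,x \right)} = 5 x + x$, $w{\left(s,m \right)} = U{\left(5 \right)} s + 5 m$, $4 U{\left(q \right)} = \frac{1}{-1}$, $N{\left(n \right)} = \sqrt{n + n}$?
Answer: $-2430$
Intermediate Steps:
$N{\left(n \right)} = \sqrt{2} \sqrt{n}$ ($N{\left(n \right)} = \sqrt{2 n} = \sqrt{2} \sqrt{n}$)
$U{\left(q \right)} = - \frac{1}{4}$ ($U{\left(q \right)} = \frac{1}{4 \left(-1\right)} = \frac{1}{4} \left(-1\right) = - \frac{1}{4}$)
$w{\left(s,m \right)} = 5 m - \frac{s}{4}$ ($w{\left(s,m \right)} = - \frac{s}{4} + 5 m = 5 m - \frac{s}{4}$)
$Q{\left(C,x \right)} = 6 x$
$Q{\left(8,3 \right)} \left(-95 + w{\left(N{\left(0 \right)},-8 \right)}\right) = 6 \cdot 3 \left(-95 - \left(40 + \frac{\sqrt{2} \sqrt{0}}{4}\right)\right) = 18 \left(-95 - \left(40 + \frac{\sqrt{2} \cdot 0}{4}\right)\right) = 18 \left(-95 - 40\right) = 18 \left(-135\right) = -2430$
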